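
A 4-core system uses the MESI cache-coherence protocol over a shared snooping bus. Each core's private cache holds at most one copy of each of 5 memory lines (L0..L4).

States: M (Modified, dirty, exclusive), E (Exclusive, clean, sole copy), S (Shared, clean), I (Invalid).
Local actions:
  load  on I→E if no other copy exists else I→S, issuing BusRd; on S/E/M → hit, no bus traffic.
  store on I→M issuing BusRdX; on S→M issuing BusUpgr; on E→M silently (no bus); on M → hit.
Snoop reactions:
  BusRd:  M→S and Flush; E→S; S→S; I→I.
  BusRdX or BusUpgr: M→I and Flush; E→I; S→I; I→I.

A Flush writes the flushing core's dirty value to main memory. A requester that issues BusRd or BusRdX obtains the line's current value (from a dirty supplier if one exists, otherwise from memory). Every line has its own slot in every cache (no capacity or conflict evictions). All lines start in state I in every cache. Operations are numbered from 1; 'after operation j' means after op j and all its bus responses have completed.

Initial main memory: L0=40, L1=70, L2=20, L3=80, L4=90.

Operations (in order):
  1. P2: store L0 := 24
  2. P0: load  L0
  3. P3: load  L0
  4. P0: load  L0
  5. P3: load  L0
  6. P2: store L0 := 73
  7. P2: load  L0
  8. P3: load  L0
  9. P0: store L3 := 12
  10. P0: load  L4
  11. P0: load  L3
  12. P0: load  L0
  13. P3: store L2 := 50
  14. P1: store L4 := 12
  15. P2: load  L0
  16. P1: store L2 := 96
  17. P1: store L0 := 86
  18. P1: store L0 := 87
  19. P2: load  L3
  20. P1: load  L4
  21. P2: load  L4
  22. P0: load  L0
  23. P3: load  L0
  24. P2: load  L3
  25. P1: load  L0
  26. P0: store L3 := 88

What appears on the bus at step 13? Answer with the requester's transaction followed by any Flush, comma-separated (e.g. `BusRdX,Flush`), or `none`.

bus = BusRdX

1. P2: store L0 := 24  bus=[BusRdX]  L0: P0=I P1=I P2=M P3=I  mem[L0]=40
2. P0: load  L0  bus=[BusRd,Flush]  L0: P0=S P1=I P2=S P3=I  mem[L0]=24
3. P3: load  L0  bus=[BusRd]  L0: P0=S P1=I P2=S P3=S  mem[L0]=24
4. P0: load  L0  bus=[-]  L0: P0=S P1=I P2=S P3=S  mem[L0]=24
5. P3: load  L0  bus=[-]  L0: P0=S P1=I P2=S P3=S  mem[L0]=24
6. P2: store L0 := 73  bus=[BusUpgr]  L0: P0=I P1=I P2=M P3=I  mem[L0]=24
7. P2: load  L0  bus=[-]  L0: P0=I P1=I P2=M P3=I  mem[L0]=24
8. P3: load  L0  bus=[BusRd,Flush]  L0: P0=I P1=I P2=S P3=S  mem[L0]=73
9. P0: store L3 := 12  bus=[BusRdX]  L3: P0=M P1=I P2=I P3=I  mem[L3]=80
10. P0: load  L4  bus=[BusRd]  L4: P0=E P1=I P2=I P3=I  mem[L4]=90
11. P0: load  L3  bus=[-]  L3: P0=M P1=I P2=I P3=I  mem[L3]=80
12. P0: load  L0  bus=[BusRd]  L0: P0=S P1=I P2=S P3=S  mem[L0]=73
13. P3: store L2 := 50  bus=[BusRdX]  L2: P0=I P1=I P2=I P3=M  mem[L2]=20
14. P1: store L4 := 12  bus=[BusRdX]  L4: P0=I P1=M P2=I P3=I  mem[L4]=90
15. P2: load  L0  bus=[-]  L0: P0=S P1=I P2=S P3=S  mem[L0]=73
16. P1: store L2 := 96  bus=[BusRdX,Flush]  L2: P0=I P1=M P2=I P3=I  mem[L2]=50
17. P1: store L0 := 86  bus=[BusRdX]  L0: P0=I P1=M P2=I P3=I  mem[L0]=73
18. P1: store L0 := 87  bus=[-]  L0: P0=I P1=M P2=I P3=I  mem[L0]=73
19. P2: load  L3  bus=[BusRd,Flush]  L3: P0=S P1=I P2=S P3=I  mem[L3]=12
20. P1: load  L4  bus=[-]  L4: P0=I P1=M P2=I P3=I  mem[L4]=90
21. P2: load  L4  bus=[BusRd,Flush]  L4: P0=I P1=S P2=S P3=I  mem[L4]=12
22. P0: load  L0  bus=[BusRd,Flush]  L0: P0=S P1=S P2=I P3=I  mem[L0]=87
23. P3: load  L0  bus=[BusRd]  L0: P0=S P1=S P2=I P3=S  mem[L0]=87
24. P2: load  L3  bus=[-]  L3: P0=S P1=I P2=S P3=I  mem[L3]=12
25. P1: load  L0  bus=[-]  L0: P0=S P1=S P2=I P3=S  mem[L0]=87
26. P0: store L3 := 88  bus=[BusUpgr]  L3: P0=M P1=I P2=I P3=I  mem[L3]=12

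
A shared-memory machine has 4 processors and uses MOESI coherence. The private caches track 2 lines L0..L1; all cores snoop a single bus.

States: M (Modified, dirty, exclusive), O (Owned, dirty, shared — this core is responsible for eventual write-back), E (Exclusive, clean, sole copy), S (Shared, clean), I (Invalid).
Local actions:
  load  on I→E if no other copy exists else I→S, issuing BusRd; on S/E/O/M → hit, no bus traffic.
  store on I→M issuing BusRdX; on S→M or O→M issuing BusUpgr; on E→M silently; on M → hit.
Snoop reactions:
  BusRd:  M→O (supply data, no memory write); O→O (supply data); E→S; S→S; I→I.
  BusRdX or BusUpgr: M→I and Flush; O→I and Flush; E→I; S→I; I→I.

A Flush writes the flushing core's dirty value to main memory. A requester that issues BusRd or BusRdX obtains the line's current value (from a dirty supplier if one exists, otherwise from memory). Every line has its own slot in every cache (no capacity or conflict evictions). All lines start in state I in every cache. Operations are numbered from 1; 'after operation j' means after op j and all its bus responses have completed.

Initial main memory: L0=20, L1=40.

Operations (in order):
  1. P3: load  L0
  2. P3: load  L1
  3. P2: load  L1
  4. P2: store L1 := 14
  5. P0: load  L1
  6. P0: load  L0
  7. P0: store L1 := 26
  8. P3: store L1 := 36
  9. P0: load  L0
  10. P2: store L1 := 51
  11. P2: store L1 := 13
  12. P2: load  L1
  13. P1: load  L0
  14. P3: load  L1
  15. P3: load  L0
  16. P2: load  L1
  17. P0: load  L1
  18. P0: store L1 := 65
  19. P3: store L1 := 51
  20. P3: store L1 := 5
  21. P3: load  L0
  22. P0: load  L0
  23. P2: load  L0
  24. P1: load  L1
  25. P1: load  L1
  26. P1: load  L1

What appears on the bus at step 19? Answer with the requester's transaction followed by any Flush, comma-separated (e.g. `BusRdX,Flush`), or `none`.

bus = BusRdX,Flush

  op1 P3: load  L0 → I/I/I/E on L0; bus BusRd; mem=20
  op2 P3: load  L1 → I/I/I/E on L1; bus BusRd; mem=40
  op3 P2: load  L1 → I/I/S/S on L1; bus BusRd; mem=40
  op4 P2: store L1 := 14 → I/I/M/I on L1; bus BusUpgr; mem=40
  op5 P0: load  L1 → S/I/O/I on L1; bus BusRd; mem=40
  op6 P0: load  L0 → S/I/I/S on L0; bus BusRd; mem=20
  op7 P0: store L1 := 26 → M/I/I/I on L1; bus BusUpgr Flush; mem=14
  op8 P3: store L1 := 36 → I/I/I/M on L1; bus BusRdX Flush; mem=26
  op9 P0: load  L0 → S/I/I/S on L0; bus (none); mem=20
  op10 P2: store L1 := 51 → I/I/M/I on L1; bus BusRdX Flush; mem=36
  op11 P2: store L1 := 13 → I/I/M/I on L1; bus (none); mem=36
  op12 P2: load  L1 → I/I/M/I on L1; bus (none); mem=36
  op13 P1: load  L0 → S/S/I/S on L0; bus BusRd; mem=20
  op14 P3: load  L1 → I/I/O/S on L1; bus BusRd; mem=36
  op15 P3: load  L0 → S/S/I/S on L0; bus (none); mem=20
  op16 P2: load  L1 → I/I/O/S on L1; bus (none); mem=36
  op17 P0: load  L1 → S/I/O/S on L1; bus BusRd; mem=36
  op18 P0: store L1 := 65 → M/I/I/I on L1; bus BusUpgr Flush; mem=13
  op19 P3: store L1 := 51 → I/I/I/M on L1; bus BusRdX Flush; mem=65
  op20 P3: store L1 := 5 → I/I/I/M on L1; bus (none); mem=65
  op21 P3: load  L0 → S/S/I/S on L0; bus (none); mem=20
  op22 P0: load  L0 → S/S/I/S on L0; bus (none); mem=20
  op23 P2: load  L0 → S/S/S/S on L0; bus BusRd; mem=20
  op24 P1: load  L1 → I/S/I/O on L1; bus BusRd; mem=65
  op25 P1: load  L1 → I/S/I/O on L1; bus (none); mem=65
  op26 P1: load  L1 → I/S/I/O on L1; bus (none); mem=65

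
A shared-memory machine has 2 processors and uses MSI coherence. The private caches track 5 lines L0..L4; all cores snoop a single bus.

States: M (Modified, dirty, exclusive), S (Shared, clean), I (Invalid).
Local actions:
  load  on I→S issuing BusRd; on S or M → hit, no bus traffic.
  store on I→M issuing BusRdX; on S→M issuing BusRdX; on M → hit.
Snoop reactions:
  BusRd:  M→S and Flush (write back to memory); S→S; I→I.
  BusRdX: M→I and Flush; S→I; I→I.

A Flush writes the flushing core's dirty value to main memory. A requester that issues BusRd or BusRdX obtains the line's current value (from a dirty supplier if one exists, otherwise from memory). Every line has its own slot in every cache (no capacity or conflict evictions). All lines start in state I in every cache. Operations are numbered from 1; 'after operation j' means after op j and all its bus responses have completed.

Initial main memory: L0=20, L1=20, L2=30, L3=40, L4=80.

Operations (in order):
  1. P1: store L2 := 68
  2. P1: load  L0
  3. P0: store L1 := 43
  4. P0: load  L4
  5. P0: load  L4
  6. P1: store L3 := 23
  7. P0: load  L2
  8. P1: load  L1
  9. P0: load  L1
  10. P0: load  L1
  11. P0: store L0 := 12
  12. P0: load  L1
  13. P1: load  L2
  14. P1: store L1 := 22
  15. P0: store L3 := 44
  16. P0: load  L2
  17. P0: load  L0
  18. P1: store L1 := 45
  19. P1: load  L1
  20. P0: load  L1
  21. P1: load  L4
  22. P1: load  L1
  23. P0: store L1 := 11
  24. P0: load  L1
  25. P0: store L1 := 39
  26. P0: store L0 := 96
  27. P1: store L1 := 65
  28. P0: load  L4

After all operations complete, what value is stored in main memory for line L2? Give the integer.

[1] P1: store L2 := 68 | P0:I, P1:M(68) | bus: BusRdX
[2] P1: load  L0 | P0:I, P1:S(20) | bus: BusRd
[3] P0: store L1 := 43 | P0:M(43), P1:I | bus: BusRdX
[4] P0: load  L4 | P0:S(80), P1:I | bus: BusRd
[5] P0: load  L4 | P0:S(80), P1:I | bus: none
[6] P1: store L3 := 23 | P0:I, P1:M(23) | bus: BusRdX
[7] P0: load  L2 | P0:S(68), P1:S(68) | bus: BusRd,Flush
[8] P1: load  L1 | P0:S(43), P1:S(43) | bus: BusRd,Flush
[9] P0: load  L1 | P0:S(43), P1:S(43) | bus: none
[10] P0: load  L1 | P0:S(43), P1:S(43) | bus: none
[11] P0: store L0 := 12 | P0:M(12), P1:I | bus: BusRdX
[12] P0: load  L1 | P0:S(43), P1:S(43) | bus: none
[13] P1: load  L2 | P0:S(68), P1:S(68) | bus: none
[14] P1: store L1 := 22 | P0:I, P1:M(22) | bus: BusRdX
[15] P0: store L3 := 44 | P0:M(44), P1:I | bus: BusRdX,Flush
[16] P0: load  L2 | P0:S(68), P1:S(68) | bus: none
[17] P0: load  L0 | P0:M(12), P1:I | bus: none
[18] P1: store L1 := 45 | P0:I, P1:M(45) | bus: none
[19] P1: load  L1 | P0:I, P1:M(45) | bus: none
[20] P0: load  L1 | P0:S(45), P1:S(45) | bus: BusRd,Flush
[21] P1: load  L4 | P0:S(80), P1:S(80) | bus: BusRd
[22] P1: load  L1 | P0:S(45), P1:S(45) | bus: none
[23] P0: store L1 := 11 | P0:M(11), P1:I | bus: BusRdX
[24] P0: load  L1 | P0:M(11), P1:I | bus: none
[25] P0: store L1 := 39 | P0:M(39), P1:I | bus: none
[26] P0: store L0 := 96 | P0:M(96), P1:I | bus: none
[27] P1: store L1 := 65 | P0:I, P1:M(65) | bus: BusRdX,Flush
[28] P0: load  L4 | P0:S(80), P1:S(80) | bus: none

memory[L2] = 68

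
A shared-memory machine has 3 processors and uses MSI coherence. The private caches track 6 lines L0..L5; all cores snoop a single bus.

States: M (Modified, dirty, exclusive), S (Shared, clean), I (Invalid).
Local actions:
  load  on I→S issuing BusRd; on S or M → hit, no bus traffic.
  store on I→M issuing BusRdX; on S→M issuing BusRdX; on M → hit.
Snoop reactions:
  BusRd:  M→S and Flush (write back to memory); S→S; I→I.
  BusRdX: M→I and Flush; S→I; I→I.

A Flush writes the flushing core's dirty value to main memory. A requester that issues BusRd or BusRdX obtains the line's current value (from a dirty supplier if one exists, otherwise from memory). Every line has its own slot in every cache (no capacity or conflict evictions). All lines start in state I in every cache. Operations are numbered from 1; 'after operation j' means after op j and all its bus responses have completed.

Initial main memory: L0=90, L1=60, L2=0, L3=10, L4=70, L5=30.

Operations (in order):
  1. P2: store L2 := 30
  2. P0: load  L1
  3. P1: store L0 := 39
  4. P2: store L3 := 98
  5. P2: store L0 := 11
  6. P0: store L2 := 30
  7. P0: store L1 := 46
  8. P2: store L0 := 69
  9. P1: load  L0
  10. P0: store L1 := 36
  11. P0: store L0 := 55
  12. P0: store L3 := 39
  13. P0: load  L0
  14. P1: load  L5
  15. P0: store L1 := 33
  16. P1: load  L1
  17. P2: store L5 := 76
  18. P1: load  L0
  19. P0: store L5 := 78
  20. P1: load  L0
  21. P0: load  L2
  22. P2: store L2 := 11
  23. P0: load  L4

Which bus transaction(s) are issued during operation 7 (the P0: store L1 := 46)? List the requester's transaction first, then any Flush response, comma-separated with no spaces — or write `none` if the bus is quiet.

bus = BusRdX

[1] P2: store L2 := 30 | P0:I, P1:I, P2:M(30) | bus: BusRdX
[2] P0: load  L1 | P0:S(60), P1:I, P2:I | bus: BusRd
[3] P1: store L0 := 39 | P0:I, P1:M(39), P2:I | bus: BusRdX
[4] P2: store L3 := 98 | P0:I, P1:I, P2:M(98) | bus: BusRdX
[5] P2: store L0 := 11 | P0:I, P1:I, P2:M(11) | bus: BusRdX,Flush
[6] P0: store L2 := 30 | P0:M(30), P1:I, P2:I | bus: BusRdX,Flush
[7] P0: store L1 := 46 | P0:M(46), P1:I, P2:I | bus: BusRdX
[8] P2: store L0 := 69 | P0:I, P1:I, P2:M(69) | bus: none
[9] P1: load  L0 | P0:I, P1:S(69), P2:S(69) | bus: BusRd,Flush
[10] P0: store L1 := 36 | P0:M(36), P1:I, P2:I | bus: none
[11] P0: store L0 := 55 | P0:M(55), P1:I, P2:I | bus: BusRdX
[12] P0: store L3 := 39 | P0:M(39), P1:I, P2:I | bus: BusRdX,Flush
[13] P0: load  L0 | P0:M(55), P1:I, P2:I | bus: none
[14] P1: load  L5 | P0:I, P1:S(30), P2:I | bus: BusRd
[15] P0: store L1 := 33 | P0:M(33), P1:I, P2:I | bus: none
[16] P1: load  L1 | P0:S(33), P1:S(33), P2:I | bus: BusRd,Flush
[17] P2: store L5 := 76 | P0:I, P1:I, P2:M(76) | bus: BusRdX
[18] P1: load  L0 | P0:S(55), P1:S(55), P2:I | bus: BusRd,Flush
[19] P0: store L5 := 78 | P0:M(78), P1:I, P2:I | bus: BusRdX,Flush
[20] P1: load  L0 | P0:S(55), P1:S(55), P2:I | bus: none
[21] P0: load  L2 | P0:M(30), P1:I, P2:I | bus: none
[22] P2: store L2 := 11 | P0:I, P1:I, P2:M(11) | bus: BusRdX,Flush
[23] P0: load  L4 | P0:S(70), P1:I, P2:I | bus: BusRd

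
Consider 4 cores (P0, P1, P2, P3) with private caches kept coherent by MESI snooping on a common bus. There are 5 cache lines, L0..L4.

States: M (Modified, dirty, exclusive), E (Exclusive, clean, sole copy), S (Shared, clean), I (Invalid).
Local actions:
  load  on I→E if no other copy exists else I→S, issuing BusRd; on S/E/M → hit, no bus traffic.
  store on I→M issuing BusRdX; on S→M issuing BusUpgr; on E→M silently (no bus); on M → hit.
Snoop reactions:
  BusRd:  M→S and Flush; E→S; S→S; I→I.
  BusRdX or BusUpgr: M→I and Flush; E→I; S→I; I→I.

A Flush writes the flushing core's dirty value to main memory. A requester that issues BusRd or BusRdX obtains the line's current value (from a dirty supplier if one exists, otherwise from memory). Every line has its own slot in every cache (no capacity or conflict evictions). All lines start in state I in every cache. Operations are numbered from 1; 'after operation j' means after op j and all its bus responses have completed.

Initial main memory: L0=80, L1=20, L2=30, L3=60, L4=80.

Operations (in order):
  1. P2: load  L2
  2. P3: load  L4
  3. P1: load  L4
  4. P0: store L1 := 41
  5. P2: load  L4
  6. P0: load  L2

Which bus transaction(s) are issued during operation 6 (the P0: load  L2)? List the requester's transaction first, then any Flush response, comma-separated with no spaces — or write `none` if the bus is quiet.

  op1 P2: load  L2 → I/I/E/I on L2; bus BusRd; mem=30
  op2 P3: load  L4 → I/I/I/E on L4; bus BusRd; mem=80
  op3 P1: load  L4 → I/S/I/S on L4; bus BusRd; mem=80
  op4 P0: store L1 := 41 → M/I/I/I on L1; bus BusRdX; mem=20
  op5 P2: load  L4 → I/S/S/S on L4; bus BusRd; mem=80
  op6 P0: load  L2 → S/I/S/I on L2; bus BusRd; mem=30

bus = BusRd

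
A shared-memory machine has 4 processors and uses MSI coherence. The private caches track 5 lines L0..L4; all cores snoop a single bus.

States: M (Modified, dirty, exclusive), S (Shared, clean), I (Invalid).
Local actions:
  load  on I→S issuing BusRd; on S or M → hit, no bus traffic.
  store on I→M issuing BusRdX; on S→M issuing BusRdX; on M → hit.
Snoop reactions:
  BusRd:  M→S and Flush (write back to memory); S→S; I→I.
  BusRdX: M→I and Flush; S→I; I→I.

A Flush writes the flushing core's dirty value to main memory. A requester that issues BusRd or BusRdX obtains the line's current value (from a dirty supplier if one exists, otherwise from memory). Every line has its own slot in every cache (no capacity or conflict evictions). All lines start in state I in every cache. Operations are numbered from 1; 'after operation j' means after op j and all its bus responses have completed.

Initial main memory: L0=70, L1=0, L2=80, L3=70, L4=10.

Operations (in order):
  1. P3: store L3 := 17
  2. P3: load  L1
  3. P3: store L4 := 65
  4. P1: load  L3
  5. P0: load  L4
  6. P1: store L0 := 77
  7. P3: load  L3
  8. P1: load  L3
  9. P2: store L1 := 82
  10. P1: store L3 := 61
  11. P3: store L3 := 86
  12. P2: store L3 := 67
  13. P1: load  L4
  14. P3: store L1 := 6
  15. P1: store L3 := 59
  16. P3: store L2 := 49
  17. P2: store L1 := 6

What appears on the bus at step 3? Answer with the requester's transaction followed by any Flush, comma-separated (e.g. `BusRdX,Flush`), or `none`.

bus = BusRdX

  op1 P3: store L3 := 17 → I/I/I/M on L3; bus BusRdX; mem=70
  op2 P3: load  L1 → I/I/I/S on L1; bus BusRd; mem=0
  op3 P3: store L4 := 65 → I/I/I/M on L4; bus BusRdX; mem=10
  op4 P1: load  L3 → I/S/I/S on L3; bus BusRd Flush; mem=17
  op5 P0: load  L4 → S/I/I/S on L4; bus BusRd Flush; mem=65
  op6 P1: store L0 := 77 → I/M/I/I on L0; bus BusRdX; mem=70
  op7 P3: load  L3 → I/S/I/S on L3; bus (none); mem=17
  op8 P1: load  L3 → I/S/I/S on L3; bus (none); mem=17
  op9 P2: store L1 := 82 → I/I/M/I on L1; bus BusRdX; mem=0
  op10 P1: store L3 := 61 → I/M/I/I on L3; bus BusRdX; mem=17
  op11 P3: store L3 := 86 → I/I/I/M on L3; bus BusRdX Flush; mem=61
  op12 P2: store L3 := 67 → I/I/M/I on L3; bus BusRdX Flush; mem=86
  op13 P1: load  L4 → S/S/I/S on L4; bus BusRd; mem=65
  op14 P3: store L1 := 6 → I/I/I/M on L1; bus BusRdX Flush; mem=82
  op15 P1: store L3 := 59 → I/M/I/I on L3; bus BusRdX Flush; mem=67
  op16 P3: store L2 := 49 → I/I/I/M on L2; bus BusRdX; mem=80
  op17 P2: store L1 := 6 → I/I/M/I on L1; bus BusRdX Flush; mem=6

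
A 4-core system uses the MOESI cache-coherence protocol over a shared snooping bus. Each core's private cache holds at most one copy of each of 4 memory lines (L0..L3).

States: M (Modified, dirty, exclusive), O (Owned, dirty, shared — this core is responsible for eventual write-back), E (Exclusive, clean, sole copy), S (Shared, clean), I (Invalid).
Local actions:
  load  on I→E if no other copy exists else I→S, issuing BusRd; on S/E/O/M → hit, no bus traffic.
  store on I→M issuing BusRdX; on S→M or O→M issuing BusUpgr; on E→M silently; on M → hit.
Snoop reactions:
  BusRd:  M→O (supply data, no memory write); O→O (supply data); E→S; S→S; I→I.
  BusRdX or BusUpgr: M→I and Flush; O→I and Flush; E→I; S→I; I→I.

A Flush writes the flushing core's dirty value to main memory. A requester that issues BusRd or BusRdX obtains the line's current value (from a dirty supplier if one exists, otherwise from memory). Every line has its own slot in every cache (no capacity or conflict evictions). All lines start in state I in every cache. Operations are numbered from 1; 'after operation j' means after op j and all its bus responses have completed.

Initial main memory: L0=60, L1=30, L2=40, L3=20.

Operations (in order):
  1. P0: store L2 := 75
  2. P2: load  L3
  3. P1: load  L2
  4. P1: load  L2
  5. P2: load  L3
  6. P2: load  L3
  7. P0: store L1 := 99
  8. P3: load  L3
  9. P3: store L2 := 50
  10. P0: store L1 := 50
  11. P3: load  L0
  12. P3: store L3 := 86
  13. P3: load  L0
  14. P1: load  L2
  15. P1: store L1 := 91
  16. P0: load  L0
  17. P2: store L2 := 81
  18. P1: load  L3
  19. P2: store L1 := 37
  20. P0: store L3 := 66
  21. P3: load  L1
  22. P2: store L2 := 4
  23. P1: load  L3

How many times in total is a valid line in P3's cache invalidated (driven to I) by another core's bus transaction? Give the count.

[1] P0: store L2 := 75 | P0:M(75), P1:I, P2:I, P3:I | bus: BusRdX
[2] P2: load  L3 | P0:I, P1:I, P2:E(20), P3:I | bus: BusRd
[3] P1: load  L2 | P0:O(75), P1:S(75), P2:I, P3:I | bus: BusRd
[4] P1: load  L2 | P0:O(75), P1:S(75), P2:I, P3:I | bus: none
[5] P2: load  L3 | P0:I, P1:I, P2:E(20), P3:I | bus: none
[6] P2: load  L3 | P0:I, P1:I, P2:E(20), P3:I | bus: none
[7] P0: store L1 := 99 | P0:M(99), P1:I, P2:I, P3:I | bus: BusRdX
[8] P3: load  L3 | P0:I, P1:I, P2:S(20), P3:S(20) | bus: BusRd
[9] P3: store L2 := 50 | P0:I, P1:I, P2:I, P3:M(50) | bus: BusRdX,Flush
[10] P0: store L1 := 50 | P0:M(50), P1:I, P2:I, P3:I | bus: none
[11] P3: load  L0 | P0:I, P1:I, P2:I, P3:E(60) | bus: BusRd
[12] P3: store L3 := 86 | P0:I, P1:I, P2:I, P3:M(86) | bus: BusUpgr
[13] P3: load  L0 | P0:I, P1:I, P2:I, P3:E(60) | bus: none
[14] P1: load  L2 | P0:I, P1:S(50), P2:I, P3:O(50) | bus: BusRd
[15] P1: store L1 := 91 | P0:I, P1:M(91), P2:I, P3:I | bus: BusRdX,Flush
[16] P0: load  L0 | P0:S(60), P1:I, P2:I, P3:S(60) | bus: BusRd
[17] P2: store L2 := 81 | P0:I, P1:I, P2:M(81), P3:I | bus: BusRdX,Flush
[18] P1: load  L3 | P0:I, P1:S(86), P2:I, P3:O(86) | bus: BusRd
[19] P2: store L1 := 37 | P0:I, P1:I, P2:M(37), P3:I | bus: BusRdX,Flush
[20] P0: store L3 := 66 | P0:M(66), P1:I, P2:I, P3:I | bus: BusRdX,Flush
[21] P3: load  L1 | P0:I, P1:I, P2:O(37), P3:S(37) | bus: BusRd
[22] P2: store L2 := 4 | P0:I, P1:I, P2:M(4), P3:I | bus: none
[23] P1: load  L3 | P0:O(66), P1:S(66), P2:I, P3:I | bus: BusRd

invalidations = 2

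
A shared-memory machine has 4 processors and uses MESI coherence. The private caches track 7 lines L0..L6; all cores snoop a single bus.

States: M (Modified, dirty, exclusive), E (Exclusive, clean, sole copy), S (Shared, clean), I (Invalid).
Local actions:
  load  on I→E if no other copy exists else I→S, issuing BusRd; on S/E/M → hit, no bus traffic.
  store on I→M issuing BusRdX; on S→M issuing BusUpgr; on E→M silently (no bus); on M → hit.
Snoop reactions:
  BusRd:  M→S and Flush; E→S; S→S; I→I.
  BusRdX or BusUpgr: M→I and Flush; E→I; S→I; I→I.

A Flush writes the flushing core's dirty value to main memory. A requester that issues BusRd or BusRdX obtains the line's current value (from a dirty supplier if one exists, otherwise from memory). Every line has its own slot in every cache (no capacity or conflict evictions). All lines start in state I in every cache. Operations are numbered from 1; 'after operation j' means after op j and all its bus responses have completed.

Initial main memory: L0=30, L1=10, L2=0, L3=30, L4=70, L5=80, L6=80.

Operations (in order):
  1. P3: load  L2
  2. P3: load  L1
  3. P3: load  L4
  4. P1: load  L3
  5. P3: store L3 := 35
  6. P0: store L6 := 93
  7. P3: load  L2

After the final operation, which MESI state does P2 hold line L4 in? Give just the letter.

[1] P3: load  L2 | P0:I, P1:I, P2:I, P3:E(0) | bus: BusRd
[2] P3: load  L1 | P0:I, P1:I, P2:I, P3:E(10) | bus: BusRd
[3] P3: load  L4 | P0:I, P1:I, P2:I, P3:E(70) | bus: BusRd
[4] P1: load  L3 | P0:I, P1:E(30), P2:I, P3:I | bus: BusRd
[5] P3: store L3 := 35 | P0:I, P1:I, P2:I, P3:M(35) | bus: BusRdX
[6] P0: store L6 := 93 | P0:M(93), P1:I, P2:I, P3:I | bus: BusRdX
[7] P3: load  L2 | P0:I, P1:I, P2:I, P3:E(0) | bus: none

state = I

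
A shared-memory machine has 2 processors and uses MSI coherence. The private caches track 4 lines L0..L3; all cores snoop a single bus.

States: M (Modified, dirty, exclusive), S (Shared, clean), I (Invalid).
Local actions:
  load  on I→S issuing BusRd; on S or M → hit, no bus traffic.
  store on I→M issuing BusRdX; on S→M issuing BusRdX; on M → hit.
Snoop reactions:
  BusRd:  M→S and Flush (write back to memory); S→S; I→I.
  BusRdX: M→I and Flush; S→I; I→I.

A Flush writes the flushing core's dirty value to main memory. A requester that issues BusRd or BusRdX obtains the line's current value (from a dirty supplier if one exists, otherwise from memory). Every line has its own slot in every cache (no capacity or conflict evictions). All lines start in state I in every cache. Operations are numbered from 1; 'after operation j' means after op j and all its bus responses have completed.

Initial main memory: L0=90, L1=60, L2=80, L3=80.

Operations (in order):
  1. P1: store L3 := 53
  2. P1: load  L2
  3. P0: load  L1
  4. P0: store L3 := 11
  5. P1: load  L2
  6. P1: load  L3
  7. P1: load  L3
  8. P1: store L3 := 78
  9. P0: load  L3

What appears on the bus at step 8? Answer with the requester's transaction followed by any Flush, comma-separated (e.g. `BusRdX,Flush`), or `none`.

bus = BusRdX

step 1: P1: store L3 := 53  ⟶  IM  (L3)  txn=BusRdX  M[L3]=80
step 2: P1: load  L2  ⟶  IS  (L2)  txn=BusRd  M[L2]=80
step 3: P0: load  L1  ⟶  SI  (L1)  txn=BusRd  M[L1]=60
step 4: P0: store L3 := 11  ⟶  MI  (L3)  txn=BusRdX+Flush  M[L3]=53
step 5: P1: load  L2  ⟶  IS  (L2)  txn=∅  M[L2]=80
step 6: P1: load  L3  ⟶  SS  (L3)  txn=BusRd+Flush  M[L3]=11
step 7: P1: load  L3  ⟶  SS  (L3)  txn=∅  M[L3]=11
step 8: P1: store L3 := 78  ⟶  IM  (L3)  txn=BusRdX  M[L3]=11
step 9: P0: load  L3  ⟶  SS  (L3)  txn=BusRd+Flush  M[L3]=78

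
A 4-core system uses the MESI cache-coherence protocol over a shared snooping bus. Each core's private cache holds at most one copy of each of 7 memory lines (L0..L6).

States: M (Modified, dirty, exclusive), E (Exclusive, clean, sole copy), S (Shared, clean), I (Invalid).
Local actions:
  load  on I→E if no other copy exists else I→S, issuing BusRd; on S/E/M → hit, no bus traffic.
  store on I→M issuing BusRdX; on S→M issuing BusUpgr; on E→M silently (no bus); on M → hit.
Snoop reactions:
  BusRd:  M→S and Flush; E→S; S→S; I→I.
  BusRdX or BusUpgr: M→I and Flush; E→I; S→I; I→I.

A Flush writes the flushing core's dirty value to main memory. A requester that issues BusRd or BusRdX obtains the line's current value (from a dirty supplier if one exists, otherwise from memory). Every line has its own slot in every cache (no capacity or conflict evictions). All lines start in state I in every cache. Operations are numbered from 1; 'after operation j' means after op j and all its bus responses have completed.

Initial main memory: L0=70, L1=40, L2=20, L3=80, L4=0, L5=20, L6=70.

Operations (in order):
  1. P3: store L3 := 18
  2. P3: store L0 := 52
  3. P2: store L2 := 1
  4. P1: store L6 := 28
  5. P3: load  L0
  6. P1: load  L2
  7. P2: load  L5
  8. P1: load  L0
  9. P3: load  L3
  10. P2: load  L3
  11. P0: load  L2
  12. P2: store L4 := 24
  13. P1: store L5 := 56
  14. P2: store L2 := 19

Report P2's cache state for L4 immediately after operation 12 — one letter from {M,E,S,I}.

  op1 P3: store L3 := 18 → I/I/I/M on L3; bus BusRdX; mem=80
  op2 P3: store L0 := 52 → I/I/I/M on L0; bus BusRdX; mem=70
  op3 P2: store L2 := 1 → I/I/M/I on L2; bus BusRdX; mem=20
  op4 P1: store L6 := 28 → I/M/I/I on L6; bus BusRdX; mem=70
  op5 P3: load  L0 → I/I/I/M on L0; bus (none); mem=70
  op6 P1: load  L2 → I/S/S/I on L2; bus BusRd Flush; mem=1
  op7 P2: load  L5 → I/I/E/I on L5; bus BusRd; mem=20
  op8 P1: load  L0 → I/S/I/S on L0; bus BusRd Flush; mem=52
  op9 P3: load  L3 → I/I/I/M on L3; bus (none); mem=80
  op10 P2: load  L3 → I/I/S/S on L3; bus BusRd Flush; mem=18
  op11 P0: load  L2 → S/S/S/I on L2; bus BusRd; mem=1
  op12 P2: store L4 := 24 → I/I/M/I on L4; bus BusRdX; mem=0
  op13 P1: store L5 := 56 → I/M/I/I on L5; bus BusRdX; mem=20
  op14 P2: store L2 := 19 → I/I/M/I on L2; bus BusUpgr; mem=1

state = M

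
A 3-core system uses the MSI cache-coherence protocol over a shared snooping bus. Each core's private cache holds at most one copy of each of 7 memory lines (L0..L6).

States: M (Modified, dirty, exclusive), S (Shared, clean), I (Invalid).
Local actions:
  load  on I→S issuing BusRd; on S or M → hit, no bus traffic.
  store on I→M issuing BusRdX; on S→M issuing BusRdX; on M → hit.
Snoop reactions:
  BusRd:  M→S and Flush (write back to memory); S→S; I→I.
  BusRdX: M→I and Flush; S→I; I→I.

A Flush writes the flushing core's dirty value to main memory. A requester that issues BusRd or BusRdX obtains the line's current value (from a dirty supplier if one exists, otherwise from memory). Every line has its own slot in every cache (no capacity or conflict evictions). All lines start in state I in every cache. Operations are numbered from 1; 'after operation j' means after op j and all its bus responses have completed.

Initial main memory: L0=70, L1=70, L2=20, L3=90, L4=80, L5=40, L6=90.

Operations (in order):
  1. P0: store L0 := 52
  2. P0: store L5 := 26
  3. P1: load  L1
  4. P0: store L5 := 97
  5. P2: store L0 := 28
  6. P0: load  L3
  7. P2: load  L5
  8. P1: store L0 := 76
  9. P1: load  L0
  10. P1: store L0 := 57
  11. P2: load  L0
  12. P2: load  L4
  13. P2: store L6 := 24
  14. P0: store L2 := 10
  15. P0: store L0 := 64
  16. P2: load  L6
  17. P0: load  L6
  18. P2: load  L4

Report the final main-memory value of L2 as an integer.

step 1: P0: store L0 := 52  ⟶  MII  (L0)  txn=BusRdX  M[L0]=70
step 2: P0: store L5 := 26  ⟶  MII  (L5)  txn=BusRdX  M[L5]=40
step 3: P1: load  L1  ⟶  ISI  (L1)  txn=BusRd  M[L1]=70
step 4: P0: store L5 := 97  ⟶  MII  (L5)  txn=∅  M[L5]=40
step 5: P2: store L0 := 28  ⟶  IIM  (L0)  txn=BusRdX+Flush  M[L0]=52
step 6: P0: load  L3  ⟶  SII  (L3)  txn=BusRd  M[L3]=90
step 7: P2: load  L5  ⟶  SIS  (L5)  txn=BusRd+Flush  M[L5]=97
step 8: P1: store L0 := 76  ⟶  IMI  (L0)  txn=BusRdX+Flush  M[L0]=28
step 9: P1: load  L0  ⟶  IMI  (L0)  txn=∅  M[L0]=28
step 10: P1: store L0 := 57  ⟶  IMI  (L0)  txn=∅  M[L0]=28
step 11: P2: load  L0  ⟶  ISS  (L0)  txn=BusRd+Flush  M[L0]=57
step 12: P2: load  L4  ⟶  IIS  (L4)  txn=BusRd  M[L4]=80
step 13: P2: store L6 := 24  ⟶  IIM  (L6)  txn=BusRdX  M[L6]=90
step 14: P0: store L2 := 10  ⟶  MII  (L2)  txn=BusRdX  M[L2]=20
step 15: P0: store L0 := 64  ⟶  MII  (L0)  txn=BusRdX  M[L0]=57
step 16: P2: load  L6  ⟶  IIM  (L6)  txn=∅  M[L6]=90
step 17: P0: load  L6  ⟶  SIS  (L6)  txn=BusRd+Flush  M[L6]=24
step 18: P2: load  L4  ⟶  IIS  (L4)  txn=∅  M[L4]=80

memory[L2] = 20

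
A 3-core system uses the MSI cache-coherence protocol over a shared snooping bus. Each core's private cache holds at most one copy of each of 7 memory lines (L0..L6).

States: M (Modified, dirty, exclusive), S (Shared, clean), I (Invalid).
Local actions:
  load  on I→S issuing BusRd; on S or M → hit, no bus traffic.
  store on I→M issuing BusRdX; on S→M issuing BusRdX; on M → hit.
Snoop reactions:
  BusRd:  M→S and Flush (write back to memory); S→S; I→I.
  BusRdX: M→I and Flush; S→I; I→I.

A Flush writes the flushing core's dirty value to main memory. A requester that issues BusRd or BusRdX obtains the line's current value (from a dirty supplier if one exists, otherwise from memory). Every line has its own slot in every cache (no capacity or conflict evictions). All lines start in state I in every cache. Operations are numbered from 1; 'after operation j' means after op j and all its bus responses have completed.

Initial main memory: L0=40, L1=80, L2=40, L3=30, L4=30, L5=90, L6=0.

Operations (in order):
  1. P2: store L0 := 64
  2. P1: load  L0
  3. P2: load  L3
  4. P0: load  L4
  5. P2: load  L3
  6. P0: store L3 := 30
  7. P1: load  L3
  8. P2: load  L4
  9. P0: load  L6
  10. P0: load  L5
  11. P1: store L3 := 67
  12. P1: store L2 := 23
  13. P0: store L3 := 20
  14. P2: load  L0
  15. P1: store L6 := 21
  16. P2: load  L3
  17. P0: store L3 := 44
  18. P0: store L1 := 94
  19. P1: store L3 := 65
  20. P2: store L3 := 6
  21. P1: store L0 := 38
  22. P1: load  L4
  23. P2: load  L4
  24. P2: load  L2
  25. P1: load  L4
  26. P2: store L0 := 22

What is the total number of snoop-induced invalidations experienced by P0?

1. P2: store L0 := 64  bus=[BusRdX]  L0: P0=I P1=I P2=M  mem[L0]=40
2. P1: load  L0  bus=[BusRd,Flush]  L0: P0=I P1=S P2=S  mem[L0]=64
3. P2: load  L3  bus=[BusRd]  L3: P0=I P1=I P2=S  mem[L3]=30
4. P0: load  L4  bus=[BusRd]  L4: P0=S P1=I P2=I  mem[L4]=30
5. P2: load  L3  bus=[-]  L3: P0=I P1=I P2=S  mem[L3]=30
6. P0: store L3 := 30  bus=[BusRdX]  L3: P0=M P1=I P2=I  mem[L3]=30
7. P1: load  L3  bus=[BusRd,Flush]  L3: P0=S P1=S P2=I  mem[L3]=30
8. P2: load  L4  bus=[BusRd]  L4: P0=S P1=I P2=S  mem[L4]=30
9. P0: load  L6  bus=[BusRd]  L6: P0=S P1=I P2=I  mem[L6]=0
10. P0: load  L5  bus=[BusRd]  L5: P0=S P1=I P2=I  mem[L5]=90
11. P1: store L3 := 67  bus=[BusRdX]  L3: P0=I P1=M P2=I  mem[L3]=30
12. P1: store L2 := 23  bus=[BusRdX]  L2: P0=I P1=M P2=I  mem[L2]=40
13. P0: store L3 := 20  bus=[BusRdX,Flush]  L3: P0=M P1=I P2=I  mem[L3]=67
14. P2: load  L0  bus=[-]  L0: P0=I P1=S P2=S  mem[L0]=64
15. P1: store L6 := 21  bus=[BusRdX]  L6: P0=I P1=M P2=I  mem[L6]=0
16. P2: load  L3  bus=[BusRd,Flush]  L3: P0=S P1=I P2=S  mem[L3]=20
17. P0: store L3 := 44  bus=[BusRdX]  L3: P0=M P1=I P2=I  mem[L3]=20
18. P0: store L1 := 94  bus=[BusRdX]  L1: P0=M P1=I P2=I  mem[L1]=80
19. P1: store L3 := 65  bus=[BusRdX,Flush]  L3: P0=I P1=M P2=I  mem[L3]=44
20. P2: store L3 := 6  bus=[BusRdX,Flush]  L3: P0=I P1=I P2=M  mem[L3]=65
21. P1: store L0 := 38  bus=[BusRdX]  L0: P0=I P1=M P2=I  mem[L0]=64
22. P1: load  L4  bus=[BusRd]  L4: P0=S P1=S P2=S  mem[L4]=30
23. P2: load  L4  bus=[-]  L4: P0=S P1=S P2=S  mem[L4]=30
24. P2: load  L2  bus=[BusRd,Flush]  L2: P0=I P1=S P2=S  mem[L2]=23
25. P1: load  L4  bus=[-]  L4: P0=S P1=S P2=S  mem[L4]=30
26. P2: store L0 := 22  bus=[BusRdX,Flush]  L0: P0=I P1=I P2=M  mem[L0]=38

invalidations = 3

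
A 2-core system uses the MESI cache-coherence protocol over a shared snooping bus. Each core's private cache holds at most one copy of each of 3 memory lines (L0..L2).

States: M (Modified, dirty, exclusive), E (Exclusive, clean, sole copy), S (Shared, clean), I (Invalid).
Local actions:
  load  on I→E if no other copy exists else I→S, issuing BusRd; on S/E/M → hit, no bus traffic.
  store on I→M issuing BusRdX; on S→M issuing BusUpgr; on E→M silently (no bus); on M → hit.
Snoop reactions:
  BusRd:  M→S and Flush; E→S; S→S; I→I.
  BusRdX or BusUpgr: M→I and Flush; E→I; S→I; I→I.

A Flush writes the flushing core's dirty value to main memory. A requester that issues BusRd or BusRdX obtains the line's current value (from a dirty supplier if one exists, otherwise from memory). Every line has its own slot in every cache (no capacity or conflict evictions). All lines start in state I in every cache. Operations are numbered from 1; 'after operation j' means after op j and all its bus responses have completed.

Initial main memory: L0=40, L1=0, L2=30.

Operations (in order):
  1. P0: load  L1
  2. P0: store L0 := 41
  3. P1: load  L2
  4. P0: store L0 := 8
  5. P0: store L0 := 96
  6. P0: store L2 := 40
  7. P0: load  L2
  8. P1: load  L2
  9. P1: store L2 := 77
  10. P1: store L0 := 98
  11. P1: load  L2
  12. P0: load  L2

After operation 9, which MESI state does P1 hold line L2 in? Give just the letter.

state = M

1. P0: load  L1  bus=[BusRd]  L1: P0=E P1=I  mem[L1]=0
2. P0: store L0 := 41  bus=[BusRdX]  L0: P0=M P1=I  mem[L0]=40
3. P1: load  L2  bus=[BusRd]  L2: P0=I P1=E  mem[L2]=30
4. P0: store L0 := 8  bus=[-]  L0: P0=M P1=I  mem[L0]=40
5. P0: store L0 := 96  bus=[-]  L0: P0=M P1=I  mem[L0]=40
6. P0: store L2 := 40  bus=[BusRdX]  L2: P0=M P1=I  mem[L2]=30
7. P0: load  L2  bus=[-]  L2: P0=M P1=I  mem[L2]=30
8. P1: load  L2  bus=[BusRd,Flush]  L2: P0=S P1=S  mem[L2]=40
9. P1: store L2 := 77  bus=[BusUpgr]  L2: P0=I P1=M  mem[L2]=40
10. P1: store L0 := 98  bus=[BusRdX,Flush]  L0: P0=I P1=M  mem[L0]=96
11. P1: load  L2  bus=[-]  L2: P0=I P1=M  mem[L2]=40
12. P0: load  L2  bus=[BusRd,Flush]  L2: P0=S P1=S  mem[L2]=77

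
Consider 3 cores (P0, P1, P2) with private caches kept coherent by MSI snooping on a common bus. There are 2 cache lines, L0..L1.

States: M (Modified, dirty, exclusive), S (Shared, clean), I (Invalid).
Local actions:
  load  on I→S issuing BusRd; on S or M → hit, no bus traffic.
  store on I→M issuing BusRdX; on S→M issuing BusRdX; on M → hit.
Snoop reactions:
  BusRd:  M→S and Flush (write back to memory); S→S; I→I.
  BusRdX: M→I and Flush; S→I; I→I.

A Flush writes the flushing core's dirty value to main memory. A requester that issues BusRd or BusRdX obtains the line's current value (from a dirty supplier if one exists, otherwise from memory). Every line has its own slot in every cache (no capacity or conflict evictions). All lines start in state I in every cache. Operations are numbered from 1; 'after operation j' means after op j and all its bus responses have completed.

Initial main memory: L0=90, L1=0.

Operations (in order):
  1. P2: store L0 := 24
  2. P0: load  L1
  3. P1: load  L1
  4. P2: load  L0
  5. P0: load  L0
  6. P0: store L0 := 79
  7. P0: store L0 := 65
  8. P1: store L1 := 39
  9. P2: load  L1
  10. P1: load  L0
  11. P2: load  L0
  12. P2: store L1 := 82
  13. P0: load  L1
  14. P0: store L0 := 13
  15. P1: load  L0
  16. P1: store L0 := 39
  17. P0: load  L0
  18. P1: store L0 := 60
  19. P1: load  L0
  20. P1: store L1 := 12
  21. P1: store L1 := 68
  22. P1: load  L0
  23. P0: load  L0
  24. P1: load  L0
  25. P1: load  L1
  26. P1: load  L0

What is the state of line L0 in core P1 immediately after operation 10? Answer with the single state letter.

[1] P2: store L0 := 24 | P0:I, P1:I, P2:M(24) | bus: BusRdX
[2] P0: load  L1 | P0:S(0), P1:I, P2:I | bus: BusRd
[3] P1: load  L1 | P0:S(0), P1:S(0), P2:I | bus: BusRd
[4] P2: load  L0 | P0:I, P1:I, P2:M(24) | bus: none
[5] P0: load  L0 | P0:S(24), P1:I, P2:S(24) | bus: BusRd,Flush
[6] P0: store L0 := 79 | P0:M(79), P1:I, P2:I | bus: BusRdX
[7] P0: store L0 := 65 | P0:M(65), P1:I, P2:I | bus: none
[8] P1: store L1 := 39 | P0:I, P1:M(39), P2:I | bus: BusRdX
[9] P2: load  L1 | P0:I, P1:S(39), P2:S(39) | bus: BusRd,Flush
[10] P1: load  L0 | P0:S(65), P1:S(65), P2:I | bus: BusRd,Flush
[11] P2: load  L0 | P0:S(65), P1:S(65), P2:S(65) | bus: BusRd
[12] P2: store L1 := 82 | P0:I, P1:I, P2:M(82) | bus: BusRdX
[13] P0: load  L1 | P0:S(82), P1:I, P2:S(82) | bus: BusRd,Flush
[14] P0: store L0 := 13 | P0:M(13), P1:I, P2:I | bus: BusRdX
[15] P1: load  L0 | P0:S(13), P1:S(13), P2:I | bus: BusRd,Flush
[16] P1: store L0 := 39 | P0:I, P1:M(39), P2:I | bus: BusRdX
[17] P0: load  L0 | P0:S(39), P1:S(39), P2:I | bus: BusRd,Flush
[18] P1: store L0 := 60 | P0:I, P1:M(60), P2:I | bus: BusRdX
[19] P1: load  L0 | P0:I, P1:M(60), P2:I | bus: none
[20] P1: store L1 := 12 | P0:I, P1:M(12), P2:I | bus: BusRdX
[21] P1: store L1 := 68 | P0:I, P1:M(68), P2:I | bus: none
[22] P1: load  L0 | P0:I, P1:M(60), P2:I | bus: none
[23] P0: load  L0 | P0:S(60), P1:S(60), P2:I | bus: BusRd,Flush
[24] P1: load  L0 | P0:S(60), P1:S(60), P2:I | bus: none
[25] P1: load  L1 | P0:I, P1:M(68), P2:I | bus: none
[26] P1: load  L0 | P0:S(60), P1:S(60), P2:I | bus: none

state = S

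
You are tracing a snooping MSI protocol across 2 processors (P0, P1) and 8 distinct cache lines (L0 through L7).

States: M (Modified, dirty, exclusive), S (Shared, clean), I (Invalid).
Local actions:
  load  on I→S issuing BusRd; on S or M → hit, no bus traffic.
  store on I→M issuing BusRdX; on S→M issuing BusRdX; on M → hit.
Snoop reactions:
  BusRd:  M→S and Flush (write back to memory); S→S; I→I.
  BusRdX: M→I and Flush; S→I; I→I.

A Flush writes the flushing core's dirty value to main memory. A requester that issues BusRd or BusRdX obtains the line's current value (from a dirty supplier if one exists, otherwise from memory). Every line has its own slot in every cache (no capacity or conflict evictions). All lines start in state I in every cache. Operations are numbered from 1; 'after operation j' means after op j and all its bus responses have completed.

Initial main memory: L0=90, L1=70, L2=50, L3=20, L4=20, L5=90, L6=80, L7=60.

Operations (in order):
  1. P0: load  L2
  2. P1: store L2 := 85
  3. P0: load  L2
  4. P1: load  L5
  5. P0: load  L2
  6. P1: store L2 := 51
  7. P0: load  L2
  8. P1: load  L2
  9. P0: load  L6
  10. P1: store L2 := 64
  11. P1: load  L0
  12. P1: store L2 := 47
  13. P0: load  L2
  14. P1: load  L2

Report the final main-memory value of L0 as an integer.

memory[L0] = 90

[1] P0: load  L2 | P0:S(50), P1:I | bus: BusRd
[2] P1: store L2 := 85 | P0:I, P1:M(85) | bus: BusRdX
[3] P0: load  L2 | P0:S(85), P1:S(85) | bus: BusRd,Flush
[4] P1: load  L5 | P0:I, P1:S(90) | bus: BusRd
[5] P0: load  L2 | P0:S(85), P1:S(85) | bus: none
[6] P1: store L2 := 51 | P0:I, P1:M(51) | bus: BusRdX
[7] P0: load  L2 | P0:S(51), P1:S(51) | bus: BusRd,Flush
[8] P1: load  L2 | P0:S(51), P1:S(51) | bus: none
[9] P0: load  L6 | P0:S(80), P1:I | bus: BusRd
[10] P1: store L2 := 64 | P0:I, P1:M(64) | bus: BusRdX
[11] P1: load  L0 | P0:I, P1:S(90) | bus: BusRd
[12] P1: store L2 := 47 | P0:I, P1:M(47) | bus: none
[13] P0: load  L2 | P0:S(47), P1:S(47) | bus: BusRd,Flush
[14] P1: load  L2 | P0:S(47), P1:S(47) | bus: none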